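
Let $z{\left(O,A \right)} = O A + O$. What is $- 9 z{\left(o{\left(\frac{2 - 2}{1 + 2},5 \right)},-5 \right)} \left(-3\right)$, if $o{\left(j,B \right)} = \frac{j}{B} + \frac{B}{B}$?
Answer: $-108$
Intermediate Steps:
$o{\left(j,B \right)} = 1 + \frac{j}{B}$ ($o{\left(j,B \right)} = \frac{j}{B} + 1 = 1 + \frac{j}{B}$)
$z{\left(O,A \right)} = O + A O$ ($z{\left(O,A \right)} = A O + O = O + A O$)
$- 9 z{\left(o{\left(\frac{2 - 2}{1 + 2},5 \right)},-5 \right)} \left(-3\right) = - 9 \frac{5 + \frac{2 - 2}{1 + 2}}{5} \left(1 - 5\right) \left(-3\right) = - 9 \frac{5 + \frac{0}{3}}{5} \left(-4\right) \left(-3\right) = - 9 \frac{5 + 0 \cdot \frac{1}{3}}{5} \left(-4\right) \left(-3\right) = - 9 \frac{5 + 0}{5} \left(-4\right) \left(-3\right) = - 9 \cdot \frac{1}{5} \cdot 5 \left(-4\right) \left(-3\right) = - 9 \cdot 1 \left(-4\right) \left(-3\right) = \left(-9\right) \left(-4\right) \left(-3\right) = 36 \left(-3\right) = -108$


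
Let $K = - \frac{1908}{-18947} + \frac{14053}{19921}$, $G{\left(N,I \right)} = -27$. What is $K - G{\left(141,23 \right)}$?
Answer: $\frac{10495237508}{377443187} \approx 27.806$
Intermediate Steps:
$K = \frac{304271459}{377443187}$ ($K = \left(-1908\right) \left(- \frac{1}{18947}\right) + 14053 \cdot \frac{1}{19921} = \frac{1908}{18947} + \frac{14053}{19921} = \frac{304271459}{377443187} \approx 0.80614$)
$K - G{\left(141,23 \right)} = \frac{304271459}{377443187} - -27 = \frac{304271459}{377443187} + 27 = \frac{10495237508}{377443187}$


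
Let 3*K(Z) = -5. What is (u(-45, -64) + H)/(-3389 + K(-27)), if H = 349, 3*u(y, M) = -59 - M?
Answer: -263/2543 ≈ -0.10342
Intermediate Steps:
u(y, M) = -59/3 - M/3 (u(y, M) = (-59 - M)/3 = -59/3 - M/3)
K(Z) = -5/3 (K(Z) = (⅓)*(-5) = -5/3)
(u(-45, -64) + H)/(-3389 + K(-27)) = ((-59/3 - ⅓*(-64)) + 349)/(-3389 - 5/3) = ((-59/3 + 64/3) + 349)/(-10172/3) = (5/3 + 349)*(-3/10172) = (1052/3)*(-3/10172) = -263/2543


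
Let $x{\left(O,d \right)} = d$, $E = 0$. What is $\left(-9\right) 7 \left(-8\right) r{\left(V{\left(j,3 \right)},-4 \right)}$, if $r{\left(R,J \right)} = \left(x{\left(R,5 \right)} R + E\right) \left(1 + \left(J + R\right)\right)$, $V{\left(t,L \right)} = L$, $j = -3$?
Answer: $0$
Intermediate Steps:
$r{\left(R,J \right)} = 5 R \left(1 + J + R\right)$ ($r{\left(R,J \right)} = \left(5 R + 0\right) \left(1 + \left(J + R\right)\right) = 5 R \left(1 + J + R\right)$)
$\left(-9\right) 7 \left(-8\right) r{\left(V{\left(j,3 \right)},-4 \right)} = \left(-9\right) 7 \left(-8\right) 5 \cdot 3 \left(1 - 4 + 3\right) = \left(-63\right) \left(-8\right) 5 \cdot 3 \cdot 0 = 504 \cdot 0 = 0$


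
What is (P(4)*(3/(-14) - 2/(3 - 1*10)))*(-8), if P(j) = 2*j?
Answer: -32/7 ≈ -4.5714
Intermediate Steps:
(P(4)*(3/(-14) - 2/(3 - 1*10)))*(-8) = ((2*4)*(3/(-14) - 2/(3 - 1*10)))*(-8) = (8*(3*(-1/14) - 2/(3 - 10)))*(-8) = (8*(-3/14 - 2/(-7)))*(-8) = (8*(-3/14 - 2*(-1/7)))*(-8) = (8*(-3/14 + 2/7))*(-8) = (8*(1/14))*(-8) = (4/7)*(-8) = -32/7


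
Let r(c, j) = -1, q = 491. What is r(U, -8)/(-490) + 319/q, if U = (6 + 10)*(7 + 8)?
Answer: 156801/240590 ≈ 0.65174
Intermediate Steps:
U = 240 (U = 16*15 = 240)
r(U, -8)/(-490) + 319/q = -1/(-490) + 319/491 = -1*(-1/490) + 319*(1/491) = 1/490 + 319/491 = 156801/240590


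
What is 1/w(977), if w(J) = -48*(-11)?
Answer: 1/528 ≈ 0.0018939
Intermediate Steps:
w(J) = 528
1/w(977) = 1/528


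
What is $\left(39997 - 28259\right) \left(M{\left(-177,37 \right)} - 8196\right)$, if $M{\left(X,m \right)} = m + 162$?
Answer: $-93868786$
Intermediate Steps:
$M{\left(X,m \right)} = 162 + m$
$\left(39997 - 28259\right) \left(M{\left(-177,37 \right)} - 8196\right) = \left(39997 - 28259\right) \left(\left(162 + 37\right) - 8196\right) = 11738 \left(199 - 8196\right) = 11738 \left(-7997\right) = -93868786$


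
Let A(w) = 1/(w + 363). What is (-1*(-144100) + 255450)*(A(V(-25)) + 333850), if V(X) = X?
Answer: 22542870907275/169 ≈ 1.3339e+11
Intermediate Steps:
A(w) = 1/(363 + w)
(-1*(-144100) + 255450)*(A(V(-25)) + 333850) = (-1*(-144100) + 255450)*(1/(363 - 25) + 333850) = (144100 + 255450)*(1/338 + 333850) = 399550*(1/338 + 333850) = 399550*(112841301/338) = 22542870907275/169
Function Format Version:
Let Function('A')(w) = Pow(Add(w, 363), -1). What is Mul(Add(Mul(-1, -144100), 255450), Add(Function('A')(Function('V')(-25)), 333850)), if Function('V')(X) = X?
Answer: Rational(22542870907275, 169) ≈ 1.3339e+11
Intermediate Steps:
Function('A')(w) = Pow(Add(363, w), -1)
Mul(Add(Mul(-1, -144100), 255450), Add(Function('A')(Function('V')(-25)), 333850)) = Mul(Add(Mul(-1, -144100), 255450), Add(Pow(Add(363, -25), -1), 333850)) = Mul(Add(144100, 255450), Add(Pow(338, -1), 333850)) = Mul(399550, Add(Rational(1, 338), 333850)) = Mul(399550, Rational(112841301, 338)) = Rational(22542870907275, 169)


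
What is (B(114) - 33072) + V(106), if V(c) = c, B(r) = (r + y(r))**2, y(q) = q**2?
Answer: 171839134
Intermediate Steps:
B(r) = (r + r**2)**2
(B(114) - 33072) + V(106) = (114**2*(1 + 114)**2 - 33072) + 106 = (12996*115**2 - 33072) + 106 = (12996*13225 - 33072) + 106 = (171872100 - 33072) + 106 = 171839028 + 106 = 171839134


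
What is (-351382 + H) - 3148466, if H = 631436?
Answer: -2868412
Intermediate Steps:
(-351382 + H) - 3148466 = (-351382 + 631436) - 3148466 = 280054 - 3148466 = -2868412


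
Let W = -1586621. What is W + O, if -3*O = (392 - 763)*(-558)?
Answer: -1655627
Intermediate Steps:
O = -69006 (O = -(392 - 763)*(-558)/3 = -(-371)*(-558)/3 = -1/3*207018 = -69006)
W + O = -1586621 - 69006 = -1655627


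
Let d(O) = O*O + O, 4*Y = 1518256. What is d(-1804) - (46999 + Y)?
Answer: 2826049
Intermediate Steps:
Y = 379564 (Y = (1/4)*1518256 = 379564)
d(O) = O + O**2 (d(O) = O**2 + O = O + O**2)
d(-1804) - (46999 + Y) = -1804*(1 - 1804) - (46999 + 379564) = -1804*(-1803) - 1*426563 = 3252612 - 426563 = 2826049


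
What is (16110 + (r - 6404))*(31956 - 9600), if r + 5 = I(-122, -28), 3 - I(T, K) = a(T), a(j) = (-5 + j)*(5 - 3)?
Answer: 222621048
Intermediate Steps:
a(j) = -10 + 2*j (a(j) = (-5 + j)*2 = -10 + 2*j)
I(T, K) = 13 - 2*T (I(T, K) = 3 - (-10 + 2*T) = 3 + (10 - 2*T) = 13 - 2*T)
r = 252 (r = -5 + (13 - 2*(-122)) = -5 + (13 + 244) = -5 + 257 = 252)
(16110 + (r - 6404))*(31956 - 9600) = (16110 + (252 - 6404))*(31956 - 9600) = (16110 - 6152)*22356 = 9958*22356 = 222621048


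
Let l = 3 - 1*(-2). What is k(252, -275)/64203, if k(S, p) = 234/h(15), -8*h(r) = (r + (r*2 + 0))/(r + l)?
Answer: -832/64203 ≈ -0.012959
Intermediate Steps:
l = 5 (l = 3 + 2 = 5)
h(r) = -3*r/(8*(5 + r)) (h(r) = -(r + (r*2 + 0))/(8*(r + 5)) = -(r + (2*r + 0))/(8*(5 + r)) = -(r + 2*r)/(8*(5 + r)) = -3*r/(8*(5 + r)))
k(S, p) = -832 (k(S, p) = 234/((-3*15/(40 + 8*15))) = 234/((-3*15/(40 + 120))) = 234/((-3*15/160)) = 234/((-3*15*1/160)) = 234/(-9/32) = 234*(-32/9) = -832)
k(252, -275)/64203 = -832/64203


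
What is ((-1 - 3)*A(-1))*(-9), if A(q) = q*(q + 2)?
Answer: -36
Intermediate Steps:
A(q) = q*(2 + q)
((-1 - 3)*A(-1))*(-9) = ((-1 - 3)*(-(2 - 1)))*(-9) = -(-4)*(-9) = -4*(-1)*(-9) = 4*(-9) = -36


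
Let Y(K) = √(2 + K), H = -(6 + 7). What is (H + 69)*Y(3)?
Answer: 56*√5 ≈ 125.22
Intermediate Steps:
H = -13 (H = -1*13 = -13)
(H + 69)*Y(3) = (-13 + 69)*√(2 + 3) = 56*√5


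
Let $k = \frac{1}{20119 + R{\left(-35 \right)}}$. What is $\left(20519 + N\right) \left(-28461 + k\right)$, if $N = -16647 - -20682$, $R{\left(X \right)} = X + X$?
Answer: $- \frac{14010870593752}{20049} \approx -6.9883 \cdot 10^{8}$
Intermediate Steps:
$R{\left(X \right)} = 2 X$
$N = 4035$ ($N = -16647 + 20682 = 4035$)
$k = \frac{1}{20049}$ ($k = \frac{1}{20119 + 2 \left(-35\right)} = \frac{1}{20119 - 70} = \frac{1}{20049} \approx 4.9878 \cdot 10^{-5}$)
$\left(20519 + N\right) \left(-28461 + k\right) = \left(20519 + 4035\right) \left(-28461 + \frac{1}{20049}\right) = 24554 \left(- \frac{570614588}{20049}\right) = - \frac{14010870593752}{20049}$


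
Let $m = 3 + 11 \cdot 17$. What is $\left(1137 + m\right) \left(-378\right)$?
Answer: $-501606$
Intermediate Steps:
$m = 190$ ($m = 3 + 187 = 190$)
$\left(1137 + m\right) \left(-378\right) = \left(1137 + 190\right) \left(-378\right) = 1327 \left(-378\right) = -501606$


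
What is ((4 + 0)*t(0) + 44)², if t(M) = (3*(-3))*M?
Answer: 1936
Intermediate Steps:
t(M) = -9*M
((4 + 0)*t(0) + 44)² = ((4 + 0)*(-9*0) + 44)² = (4*0 + 44)² = (0 + 44)² = 44² = 1936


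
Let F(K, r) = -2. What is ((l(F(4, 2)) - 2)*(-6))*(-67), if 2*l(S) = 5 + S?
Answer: -201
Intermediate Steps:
l(S) = 5/2 + S/2 (l(S) = (5 + S)/2 = 5/2 + S/2)
((l(F(4, 2)) - 2)*(-6))*(-67) = (((5/2 + (1/2)*(-2)) - 2)*(-6))*(-67) = (((5/2 - 1) - 2)*(-6))*(-67) = ((3/2 - 2)*(-6))*(-67) = -1/2*(-6)*(-67) = 3*(-67) = -201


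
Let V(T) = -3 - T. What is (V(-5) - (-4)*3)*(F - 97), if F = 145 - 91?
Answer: -602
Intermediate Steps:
F = 54
(V(-5) - (-4)*3)*(F - 97) = ((-3 - 1*(-5)) - (-4)*3)*(54 - 97) = ((-3 + 5) - 1*(-12))*(-43) = (2 + 12)*(-43) = 14*(-43) = -602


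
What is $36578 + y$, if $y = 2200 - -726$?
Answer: $39504$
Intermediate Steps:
$y = 2926$ ($y = 2200 + 726 = 2926$)
$36578 + y = 36578 + 2926 = 39504$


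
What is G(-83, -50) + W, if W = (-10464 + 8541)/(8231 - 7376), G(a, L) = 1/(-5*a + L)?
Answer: -46736/20805 ≈ -2.2464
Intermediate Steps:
G(a, L) = 1/(L - 5*a)
W = -641/285 (W = -1923/855 = -1923*1/855 = -641/285 ≈ -2.2491)
G(-83, -50) + W = 1/(-50 - 5*(-83)) - 641/285 = 1/(-50 + 415) - 641/285 = 1/365 - 641/285 = -46736/20805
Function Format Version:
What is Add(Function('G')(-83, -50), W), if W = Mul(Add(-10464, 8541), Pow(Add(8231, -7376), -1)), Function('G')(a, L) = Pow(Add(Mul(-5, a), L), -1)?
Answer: Rational(-46736, 20805) ≈ -2.2464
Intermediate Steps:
Function('G')(a, L) = Pow(Add(L, Mul(-5, a)), -1)
W = Rational(-641, 285) (W = Mul(-1923, Pow(855, -1)) = Mul(-1923, Rational(1, 855)) = Rational(-641, 285) ≈ -2.2491)
Add(Function('G')(-83, -50), W) = Add(Pow(Add(-50, Mul(-5, -83)), -1), Rational(-641, 285)) = Add(Pow(Add(-50, 415), -1), Rational(-641, 285)) = Add(Pow(365, -1), Rational(-641, 285)) = Add(Rational(1, 365), Rational(-641, 285)) = Rational(-46736, 20805)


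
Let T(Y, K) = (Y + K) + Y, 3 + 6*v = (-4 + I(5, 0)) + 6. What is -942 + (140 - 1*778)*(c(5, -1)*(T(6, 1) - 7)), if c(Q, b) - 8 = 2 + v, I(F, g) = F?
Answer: -41774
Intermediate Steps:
v = 2/3 (v = -1/2 + ((-4 + 5) + 6)/6 = -1/2 + (1 + 6)/6 = -1/2 + (1/6)*7 = -1/2 + 7/6 = 2/3 ≈ 0.66667)
T(Y, K) = K + 2*Y (T(Y, K) = (K + Y) + Y = K + 2*Y)
c(Q, b) = 32/3 (c(Q, b) = 8 + (2 + 2/3) = 8 + 8/3 = 32/3)
-942 + (140 - 1*778)*(c(5, -1)*(T(6, 1) - 7)) = -942 + (140 - 1*778)*(32*((1 + 2*6) - 7)/3) = -942 + (140 - 778)*(32*((1 + 12) - 7)/3) = -942 - 20416*(13 - 7)/3 = -942 - 20416*6/3 = -942 - 638*64 = -942 - 40832 = -41774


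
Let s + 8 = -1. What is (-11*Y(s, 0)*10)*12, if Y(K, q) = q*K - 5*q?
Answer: 0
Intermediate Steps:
s = -9 (s = -8 - 1 = -9)
Y(K, q) = -5*q + K*q (Y(K, q) = K*q - 5*q = -5*q + K*q)
(-11*Y(s, 0)*10)*12 = (-0*(-5 - 9)*10)*12 = (-0*(-14)*10)*12 = (-11*0*10)*12 = (0*10)*12 = 0*12 = 0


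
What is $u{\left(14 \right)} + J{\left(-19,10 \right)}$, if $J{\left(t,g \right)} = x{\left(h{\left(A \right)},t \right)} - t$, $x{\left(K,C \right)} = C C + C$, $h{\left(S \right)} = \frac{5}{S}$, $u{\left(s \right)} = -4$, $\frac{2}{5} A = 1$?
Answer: $357$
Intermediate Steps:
$A = \frac{5}{2}$ ($A = \frac{5}{2} \cdot 1 = \frac{5}{2} \approx 2.5$)
$x{\left(K,C \right)} = C + C^{2}$ ($x{\left(K,C \right)} = C^{2} + C = C + C^{2}$)
$J{\left(t,g \right)} = - t + t \left(1 + t\right)$ ($J{\left(t,g \right)} = t \left(1 + t\right) - t = - t + t \left(1 + t\right)$)
$u{\left(14 \right)} + J{\left(-19,10 \right)} = -4 + \left(-19\right)^{2} = -4 + 361 = 357$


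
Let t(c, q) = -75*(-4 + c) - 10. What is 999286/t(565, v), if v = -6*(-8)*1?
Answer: -52594/2215 ≈ -23.744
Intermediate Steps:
v = 48 (v = 48*1 = 48)
t(c, q) = 290 - 75*c (t(c, q) = -15*(-20 + 5*c) - 10 = (300 - 75*c) - 10 = 290 - 75*c)
999286/t(565, v) = 999286/(290 - 75*565) = 999286/(290 - 42375) = 999286/(-42085) = 999286*(-1/42085) = -52594/2215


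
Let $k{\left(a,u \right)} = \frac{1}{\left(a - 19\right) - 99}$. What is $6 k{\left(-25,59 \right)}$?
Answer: $- \frac{6}{143} \approx -0.041958$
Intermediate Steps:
$k{\left(a,u \right)} = \frac{1}{-118 + a}$ ($k{\left(a,u \right)} = \frac{1}{\left(-19 + a\right) - 99} = \frac{1}{-118 + a}$)
$6 k{\left(-25,59 \right)} = \frac{6}{-118 - 25} = \frac{6}{-143} = 6 \left(- \frac{1}{143}\right) = - \frac{6}{143}$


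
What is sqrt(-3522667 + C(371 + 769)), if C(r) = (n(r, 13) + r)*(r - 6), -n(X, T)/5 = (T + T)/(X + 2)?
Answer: 19*I*sqrt(2014080877)/571 ≈ 1493.3*I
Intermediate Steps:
n(X, T) = -10*T/(2 + X) (n(X, T) = -5*(T + T)/(X + 2) = -5*2*T/(2 + X) = -10*T/(2 + X))
C(r) = (-6 + r)*(r - 130/(2 + r)) (C(r) = (-10*13/(2 + r) + r)*(r - 6) = (-130/(2 + r) + r)*(-6 + r) = (r - 130/(2 + r))*(-6 + r) = (-6 + r)*(r - 130/(2 + r)))
sqrt(-3522667 + C(371 + 769)) = sqrt(-3522667 + (780 - 130*(371 + 769) + (371 + 769)*(-6 + (371 + 769))*(2 + (371 + 769)))/(2 + (371 + 769))) = sqrt(-3522667 + (780 - 130*1140 + 1140*(-6 + 1140)*(2 + 1140))/(2 + 1140)) = sqrt(-3522667 + (780 - 148200 + 1140*1134*1142)/1142) = sqrt(-3522667 + (780 - 148200 + 1476331920)/1142) = sqrt(-3522667 + (1/1142)*1476184500) = sqrt(-3522667 + 738092250/571) = sqrt(-1273350607/571) = 19*I*sqrt(2014080877)/571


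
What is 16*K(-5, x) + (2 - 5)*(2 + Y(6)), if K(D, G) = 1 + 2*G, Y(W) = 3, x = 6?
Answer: 193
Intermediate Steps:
16*K(-5, x) + (2 - 5)*(2 + Y(6)) = 16*(1 + 2*6) + (2 - 5)*(2 + 3) = 16*(1 + 12) - 3*5 = 16*13 - 15 = 208 - 15 = 193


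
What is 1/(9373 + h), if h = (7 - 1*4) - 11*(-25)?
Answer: 1/9651 ≈ 0.00010362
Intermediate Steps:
h = 278 (h = (7 - 4) + 275 = 3 + 275 = 278)
1/(9373 + h) = 1/(9373 + 278) = 1/9651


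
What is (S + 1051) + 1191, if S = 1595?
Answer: 3837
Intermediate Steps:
(S + 1051) + 1191 = (1595 + 1051) + 1191 = 2646 + 1191 = 3837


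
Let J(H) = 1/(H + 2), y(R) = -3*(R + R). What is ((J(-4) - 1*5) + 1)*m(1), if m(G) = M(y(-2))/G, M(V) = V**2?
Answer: -648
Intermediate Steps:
y(R) = -6*R
m(G) = 144/G (m(G) = (-6*(-2))**2/G = 12**2/G = 144/G)
J(H) = 1/(2 + H)
((J(-4) - 1*5) + 1)*m(1) = ((1/(2 - 4) - 1*5) + 1)*(144/1) = ((1/(-2) - 5) + 1)*(144*1) = ((-1/2 - 5) + 1)*144 = (-11/2 + 1)*144 = -9/2*144 = -648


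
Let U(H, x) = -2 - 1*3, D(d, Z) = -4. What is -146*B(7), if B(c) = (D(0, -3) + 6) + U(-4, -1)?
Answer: 438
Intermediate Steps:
U(H, x) = -5 (U(H, x) = -2 - 3 = -5)
B(c) = -3 (B(c) = (-4 + 6) - 5 = 2 - 5 = -3)
-146*B(7) = -146*(-3) = 438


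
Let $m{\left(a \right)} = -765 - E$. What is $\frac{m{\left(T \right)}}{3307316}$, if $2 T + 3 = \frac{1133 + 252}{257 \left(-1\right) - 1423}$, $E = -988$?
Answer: $\frac{223}{3307316} \approx 6.7426 \cdot 10^{-5}$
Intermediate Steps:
$T = - \frac{1285}{672}$ ($T = - \frac{3}{2} + \frac{\left(1133 + 252\right) \frac{1}{257 \left(-1\right) - 1423}}{2} = - \frac{3}{2} + \frac{1385 \frac{1}{-257 - 1423}}{2} = - \frac{3}{2} + \frac{1385 \frac{1}{-1680}}{2} = - \frac{3}{2} + \frac{1385 \left(- \frac{1}{1680}\right)}{2} = - \frac{3}{2} + \frac{1}{2} \left(- \frac{277}{336}\right) = - \frac{3}{2} - \frac{277}{672} = - \frac{1285}{672} \approx -1.9122$)
$m{\left(a \right)} = 223$ ($m{\left(a \right)} = -765 - -988 = -765 + 988 = 223$)
$\frac{m{\left(T \right)}}{3307316} = \frac{223}{3307316}$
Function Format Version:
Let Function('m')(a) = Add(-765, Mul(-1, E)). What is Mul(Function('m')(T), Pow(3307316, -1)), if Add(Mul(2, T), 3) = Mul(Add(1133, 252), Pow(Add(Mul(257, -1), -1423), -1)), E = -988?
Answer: Rational(223, 3307316) ≈ 6.7426e-5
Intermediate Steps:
T = Rational(-1285, 672) (T = Add(Rational(-3, 2), Mul(Rational(1, 2), Mul(Add(1133, 252), Pow(Add(Mul(257, -1), -1423), -1)))) = Add(Rational(-3, 2), Mul(Rational(1, 2), Mul(1385, Pow(Add(-257, -1423), -1)))) = Add(Rational(-3, 2), Mul(Rational(1, 2), Mul(1385, Pow(-1680, -1)))) = Add(Rational(-3, 2), Mul(Rational(1, 2), Mul(1385, Rational(-1, 1680)))) = Add(Rational(-3, 2), Mul(Rational(1, 2), Rational(-277, 336))) = Add(Rational(-3, 2), Rational(-277, 672)) = Rational(-1285, 672) ≈ -1.9122)
Function('m')(a) = 223 (Function('m')(a) = Add(-765, Mul(-1, -988)) = Add(-765, 988) = 223)
Mul(Function('m')(T), Pow(3307316, -1)) = Mul(223, Pow(3307316, -1)) = Mul(223, Rational(1, 3307316)) = Rational(223, 3307316)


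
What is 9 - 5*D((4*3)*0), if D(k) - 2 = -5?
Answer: 24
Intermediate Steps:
D(k) = -3 (D(k) = 2 - 5 = -3)
9 - 5*D((4*3)*0) = 9 - 5*(-3) = 9 + 15 = 24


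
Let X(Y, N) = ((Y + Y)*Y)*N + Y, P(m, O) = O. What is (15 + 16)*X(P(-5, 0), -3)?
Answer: 0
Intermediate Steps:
X(Y, N) = Y + 2*N*Y² (X(Y, N) = ((2*Y)*Y)*N + Y = (2*Y²)*N + Y = 2*N*Y² + Y = Y + 2*N*Y²)
(15 + 16)*X(P(-5, 0), -3) = (15 + 16)*(0*(1 + 2*(-3)*0)) = 31*(0*(1 + 0)) = 31*(0*1) = 31*0 = 0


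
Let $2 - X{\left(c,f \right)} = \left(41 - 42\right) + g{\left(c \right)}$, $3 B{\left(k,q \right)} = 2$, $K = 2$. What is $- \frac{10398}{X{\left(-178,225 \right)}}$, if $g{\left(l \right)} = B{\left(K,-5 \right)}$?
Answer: $- \frac{31194}{7} \approx -4456.3$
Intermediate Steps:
$B{\left(k,q \right)} = \frac{2}{3}$ ($B{\left(k,q \right)} = \frac{1}{3} \cdot 2 = \frac{2}{3}$)
$g{\left(l \right)} = \frac{2}{3}$
$X{\left(c,f \right)} = \frac{7}{3}$ ($X{\left(c,f \right)} = 2 - \left(\left(41 - 42\right) + \frac{2}{3}\right) = 2 - \left(-1 + \frac{2}{3}\right) = 2 - - \frac{1}{3} = 2 + \frac{1}{3} = \frac{7}{3}$)
$- \frac{10398}{X{\left(-178,225 \right)}} = - \frac{10398}{\frac{7}{3}} = \left(-10398\right) \frac{3}{7} = - \frac{31194}{7}$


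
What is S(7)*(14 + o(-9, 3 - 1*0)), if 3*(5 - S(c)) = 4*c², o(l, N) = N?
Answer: -3077/3 ≈ -1025.7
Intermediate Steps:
S(c) = 5 - 4*c²/3
S(7)*(14 + o(-9, 3 - 1*0)) = (5 - 4/3*7²)*(14 + (3 - 1*0)) = (5 - 4/3*49)*(14 + (3 + 0)) = (5 - 196/3)*(14 + 3) = -181/3*17 = -3077/3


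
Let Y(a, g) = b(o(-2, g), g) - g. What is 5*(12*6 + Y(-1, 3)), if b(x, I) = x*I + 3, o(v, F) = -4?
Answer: 300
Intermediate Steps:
b(x, I) = 3 + I*x (b(x, I) = I*x + 3 = 3 + I*x)
Y(a, g) = 3 - 5*g (Y(a, g) = (3 + g*(-4)) - g = (3 - 4*g) - g = 3 - 5*g)
5*(12*6 + Y(-1, 3)) = 5*(12*6 + (3 - 5*3)) = 5*(72 + (3 - 15)) = 5*(72 - 12) = 5*60 = 300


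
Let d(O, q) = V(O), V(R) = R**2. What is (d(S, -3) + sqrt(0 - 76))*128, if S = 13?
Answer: 21632 + 256*I*sqrt(19) ≈ 21632.0 + 1115.9*I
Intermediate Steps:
d(O, q) = O**2
(d(S, -3) + sqrt(0 - 76))*128 = (13**2 + sqrt(0 - 76))*128 = (169 + sqrt(-76))*128 = (169 + 2*I*sqrt(19))*128 = 21632 + 256*I*sqrt(19)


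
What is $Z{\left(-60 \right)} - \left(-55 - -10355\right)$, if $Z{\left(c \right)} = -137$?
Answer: $-10437$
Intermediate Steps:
$Z{\left(-60 \right)} - \left(-55 - -10355\right) = -137 - \left(-55 - -10355\right) = -137 - \left(-55 + 10355\right) = -137 - 10300 = -10437$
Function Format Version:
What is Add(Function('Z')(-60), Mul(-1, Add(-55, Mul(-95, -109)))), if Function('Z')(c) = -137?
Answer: -10437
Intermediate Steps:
Add(Function('Z')(-60), Mul(-1, Add(-55, Mul(-95, -109)))) = Add(-137, Mul(-1, Add(-55, Mul(-95, -109)))) = Add(-137, Mul(-1, Add(-55, 10355))) = Add(-137, Mul(-1, 10300)) = Add(-137, -10300) = -10437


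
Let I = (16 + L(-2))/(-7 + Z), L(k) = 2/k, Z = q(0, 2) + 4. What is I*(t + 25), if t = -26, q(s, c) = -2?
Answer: 3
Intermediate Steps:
Z = 2 (Z = -2 + 4 = 2)
I = -3 (I = (16 + 2/(-2))/(-7 + 2) = (16 + 2*(-½))/(-5) = (16 - 1)*(-⅕) = 15*(-⅕) = -3)
I*(t + 25) = -3*(-26 + 25) = -3*(-1) = 3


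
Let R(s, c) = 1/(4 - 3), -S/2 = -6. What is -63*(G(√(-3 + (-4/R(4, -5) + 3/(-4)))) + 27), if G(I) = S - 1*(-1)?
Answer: -2520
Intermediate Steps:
S = 12 (S = -2*(-6) = 12)
R(s, c) = 1 (R(s, c) = 1/1 = 1)
G(I) = 13 (G(I) = 12 - 1*(-1) = 12 + 1 = 13)
-63*(G(√(-3 + (-4/R(4, -5) + 3/(-4)))) + 27) = -63*(13 + 27) = -63*40 = -2520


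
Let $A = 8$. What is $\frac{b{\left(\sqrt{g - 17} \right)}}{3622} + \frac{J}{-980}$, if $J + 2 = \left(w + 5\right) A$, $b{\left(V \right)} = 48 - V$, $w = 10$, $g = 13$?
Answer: $- \frac{95089}{887390} - \frac{i}{1811} \approx -0.10716 - 0.00055218 i$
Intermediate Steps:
$J = 118$ ($J = -2 + \left(10 + 5\right) 8 = -2 + 15 \cdot 8 = -2 + 120 = 118$)
$\frac{b{\left(\sqrt{g - 17} \right)}}{3622} + \frac{J}{-980} = \frac{48 - \sqrt{13 - 17}}{3622} + \frac{118}{-980} = \left(48 - \sqrt{-4}\right) \frac{1}{3622} + 118 \left(- \frac{1}{980}\right) = \left(48 - 2 i\right) \frac{1}{3622} - \frac{59}{490} = \left(\frac{24}{1811} - \frac{i}{1811}\right) - \frac{59}{490} = - \frac{95089}{887390} - \frac{i}{1811}$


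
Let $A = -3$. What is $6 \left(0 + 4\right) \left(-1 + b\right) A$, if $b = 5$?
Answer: $-288$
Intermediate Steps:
$6 \left(0 + 4\right) \left(-1 + b\right) A = 6 \left(0 + 4\right) \left(-1 + 5\right) \left(-3\right) = 6 \cdot 4 \cdot 4 \left(-3\right) = 6 \cdot 16 \left(-3\right) = 96 \left(-3\right) = -288$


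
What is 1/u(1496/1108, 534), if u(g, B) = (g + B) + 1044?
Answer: 277/437480 ≈ 0.00063317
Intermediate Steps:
u(g, B) = 1044 + B + g (u(g, B) = (B + g) + 1044 = 1044 + B + g)
1/u(1496/1108, 534) = 1/(1044 + 534 + 1496/1108) = 1/(1044 + 534 + 1496*(1/1108)) = 1/(1044 + 534 + 374/277) = 1/(437480/277) = 277/437480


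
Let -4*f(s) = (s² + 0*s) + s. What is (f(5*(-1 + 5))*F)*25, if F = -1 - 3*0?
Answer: 2625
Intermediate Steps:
f(s) = -s/4 - s²/4 (f(s) = -((s² + 0*s) + s)/4 = -((s² + 0) + s)/4 = -(s² + s)/4 = -(s + s²)/4 = -s/4 - s²/4)
F = -1 (F = -1 + 0 = -1)
(f(5*(-1 + 5))*F)*25 = (-5*(-1 + 5)*(1 + 5*(-1 + 5))/4*(-1))*25 = (-5*4*(1 + 5*4)/4*(-1))*25 = (-¼*20*(1 + 20)*(-1))*25 = (-¼*20*21*(-1))*25 = -105*(-1)*25 = 105*25 = 2625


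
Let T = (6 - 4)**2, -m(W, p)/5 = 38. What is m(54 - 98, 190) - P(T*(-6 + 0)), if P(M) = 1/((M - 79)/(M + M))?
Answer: -19618/103 ≈ -190.47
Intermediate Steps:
m(W, p) = -190 (m(W, p) = -5*38 = -190)
T = 4 (T = 2**2 = 4)
P(M) = 2*M/(-79 + M) (P(M) = 1/((-79 + M)/((2*M))) = 1/((-79 + M)*(1/(2*M))) = 1/((-79 + M)/(2*M)) = 2*M/(-79 + M))
m(54 - 98, 190) - P(T*(-6 + 0)) = -190 - 2*4*(-6 + 0)/(-79 + 4*(-6 + 0)) = -190 - 2*4*(-6)/(-79 + 4*(-6)) = -190 - 2*(-24)/(-79 - 24) = -190 - 2*(-24)/(-103) = -190 - 2*(-24)*(-1)/103 = -190 - 1*48/103 = -190 - 48/103 = -19618/103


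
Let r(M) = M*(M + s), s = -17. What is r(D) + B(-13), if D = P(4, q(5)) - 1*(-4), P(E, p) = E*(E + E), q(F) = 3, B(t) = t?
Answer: 671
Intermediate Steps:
P(E, p) = 2*E² (P(E, p) = E*(2*E) = 2*E²)
D = 36 (D = 2*4² - 1*(-4) = 2*16 + 4 = 32 + 4 = 36)
r(M) = M*(-17 + M) (r(M) = M*(M - 17) = M*(-17 + M))
r(D) + B(-13) = 36*(-17 + 36) - 13 = 36*19 - 13 = 684 - 13 = 671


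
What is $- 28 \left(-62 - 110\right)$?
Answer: $4816$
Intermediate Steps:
$- 28 \left(-62 - 110\right) = \left(-28\right) \left(-172\right) = 4816$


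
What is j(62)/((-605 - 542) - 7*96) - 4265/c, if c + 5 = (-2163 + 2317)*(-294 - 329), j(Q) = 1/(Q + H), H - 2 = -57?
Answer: 54210298/1221693151 ≈ 0.044373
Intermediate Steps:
H = -55 (H = 2 - 57 = -55)
j(Q) = 1/(-55 + Q) (j(Q) = 1/(Q - 55) = 1/(-55 + Q))
c = -95947 (c = -5 + (-2163 + 2317)*(-294 - 329) = -5 + 154*(-623) = -5 - 95942 = -95947)
j(62)/((-605 - 542) - 7*96) - 4265/c = 1/((-55 + 62)*((-605 - 542) - 7*96)) - 4265/(-95947) = 1/(7*(-1147 - 672)) - 4265*(-1/95947) = (1/7)/(-1819) + 4265/95947 = (1/7)*(-1/1819) + 4265/95947 = -1/12733 + 4265/95947 = 54210298/1221693151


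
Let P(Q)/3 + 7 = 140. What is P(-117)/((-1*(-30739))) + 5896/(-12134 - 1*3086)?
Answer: -43791091/116961895 ≈ -0.37440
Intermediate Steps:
P(Q) = 399 (P(Q) = -21 + 3*140 = -21 + 420 = 399)
P(-117)/((-1*(-30739))) + 5896/(-12134 - 1*3086) = 399/((-1*(-30739))) + 5896/(-12134 - 1*3086) = 399/30739 + 5896/(-12134 - 3086) = 399*(1/30739) + 5896/(-15220) = 399/30739 + 5896*(-1/15220) = 399/30739 - 1474/3805 = -43791091/116961895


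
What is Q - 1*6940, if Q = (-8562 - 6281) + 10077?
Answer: -11706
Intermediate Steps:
Q = -4766 (Q = -14843 + 10077 = -4766)
Q - 1*6940 = -4766 - 1*6940 = -4766 - 6940 = -11706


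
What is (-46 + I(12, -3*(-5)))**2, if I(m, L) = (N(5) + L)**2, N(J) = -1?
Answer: 22500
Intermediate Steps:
I(m, L) = (-1 + L)**2
(-46 + I(12, -3*(-5)))**2 = (-46 + (-1 - 3*(-5))**2)**2 = (-46 + (-1 + 15)**2)**2 = (-46 + 14**2)**2 = (-46 + 196)**2 = 150**2 = 22500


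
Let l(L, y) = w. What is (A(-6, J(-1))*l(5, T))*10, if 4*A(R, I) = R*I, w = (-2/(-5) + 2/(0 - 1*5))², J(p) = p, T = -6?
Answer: 0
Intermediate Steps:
w = 0 (w = (-2*(-⅕) + 2/(0 - 5))² = (⅖ + 2/(-5))² = (⅖ + 2*(-⅕))² = (⅖ - ⅖)² = 0² = 0)
l(L, y) = 0
A(R, I) = I*R/4 (A(R, I) = (R*I)/4 = (I*R)/4 = I*R/4)
(A(-6, J(-1))*l(5, T))*10 = (((¼)*(-1)*(-6))*0)*10 = ((3/2)*0)*10 = 0*10 = 0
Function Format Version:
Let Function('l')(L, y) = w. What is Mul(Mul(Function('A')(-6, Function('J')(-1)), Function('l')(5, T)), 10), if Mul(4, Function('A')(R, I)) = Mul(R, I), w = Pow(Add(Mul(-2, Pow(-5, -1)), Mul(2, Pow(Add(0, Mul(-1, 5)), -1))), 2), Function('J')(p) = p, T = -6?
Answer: 0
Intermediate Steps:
w = 0 (w = Pow(Add(Mul(-2, Rational(-1, 5)), Mul(2, Pow(Add(0, -5), -1))), 2) = Pow(Add(Rational(2, 5), Mul(2, Pow(-5, -1))), 2) = Pow(Add(Rational(2, 5), Mul(2, Rational(-1, 5))), 2) = Pow(Add(Rational(2, 5), Rational(-2, 5)), 2) = Pow(0, 2) = 0)
Function('l')(L, y) = 0
Function('A')(R, I) = Mul(Rational(1, 4), I, R) (Function('A')(R, I) = Mul(Rational(1, 4), Mul(R, I)) = Mul(Rational(1, 4), Mul(I, R)) = Mul(Rational(1, 4), I, R))
Mul(Mul(Function('A')(-6, Function('J')(-1)), Function('l')(5, T)), 10) = Mul(Mul(Mul(Rational(1, 4), -1, -6), 0), 10) = Mul(Mul(Rational(3, 2), 0), 10) = Mul(0, 10) = 0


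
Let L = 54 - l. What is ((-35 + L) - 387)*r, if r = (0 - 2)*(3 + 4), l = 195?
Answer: 7882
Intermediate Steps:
L = -141 (L = 54 - 1*195 = 54 - 195 = -141)
r = -14 (r = -2*7 = -14)
((-35 + L) - 387)*r = ((-35 - 141) - 387)*(-14) = (-176 - 387)*(-14) = -563*(-14) = 7882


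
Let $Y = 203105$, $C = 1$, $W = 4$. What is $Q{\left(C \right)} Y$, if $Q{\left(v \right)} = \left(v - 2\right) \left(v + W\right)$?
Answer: $-1015525$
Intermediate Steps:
$Q{\left(v \right)} = \left(-2 + v\right) \left(4 + v\right)$ ($Q{\left(v \right)} = \left(v - 2\right) \left(v + 4\right) = \left(-2 + v\right) \left(4 + v\right)$)
$Q{\left(C \right)} Y = \left(-8 + 1^{2} + 2 \cdot 1\right) 203105 = \left(-8 + 1 + 2\right) 203105 = \left(-5\right) 203105 = -1015525$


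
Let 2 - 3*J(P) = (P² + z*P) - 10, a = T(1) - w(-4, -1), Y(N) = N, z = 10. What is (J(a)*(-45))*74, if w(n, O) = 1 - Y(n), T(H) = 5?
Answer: -13320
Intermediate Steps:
w(n, O) = 1 - n
a = 0 (a = 5 - (1 - 1*(-4)) = 5 - (1 + 4) = 5 - 1*5 = 5 - 5 = 0)
J(P) = 4 - 10*P/3 - P²/3 (J(P) = ⅔ - ((P² + 10*P) - 10)/3 = ⅔ - (-10 + P² + 10*P)/3 = ⅔ + (10/3 - 10*P/3 - P²/3) = 4 - 10*P/3 - P²/3)
(J(a)*(-45))*74 = ((4 - 10/3*0 - ⅓*0²)*(-45))*74 = ((4 + 0 - ⅓*0)*(-45))*74 = ((4 + 0 + 0)*(-45))*74 = (4*(-45))*74 = -180*74 = -13320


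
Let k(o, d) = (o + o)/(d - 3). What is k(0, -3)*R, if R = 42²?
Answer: 0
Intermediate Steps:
k(o, d) = 2*o/(-3 + d) (k(o, d) = (2*o)/(-3 + d) = 2*o/(-3 + d))
R = 1764
k(0, -3)*R = (2*0/(-3 - 3))*1764 = (2*0/(-6))*1764 = (2*0*(-⅙))*1764 = 0*1764 = 0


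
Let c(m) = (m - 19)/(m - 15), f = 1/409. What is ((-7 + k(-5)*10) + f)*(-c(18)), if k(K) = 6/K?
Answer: -2590/409 ≈ -6.3325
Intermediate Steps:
f = 1/409 ≈ 0.0024450
c(m) = (-19 + m)/(-15 + m)
((-7 + k(-5)*10) + f)*(-c(18)) = ((-7 + (6/(-5))*10) + 1/409)*(-(-19 + 18)/(-15 + 18)) = ((-7 + (6*(-1/5))*10) + 1/409)*(-(-1)/3) = ((-7 - 6/5*10) + 1/409)*(-(-1)/3) = ((-7 - 12) + 1/409)*(-1*(-1/3)) = (-19 + 1/409)*(1/3) = -7770/409*1/3 = -2590/409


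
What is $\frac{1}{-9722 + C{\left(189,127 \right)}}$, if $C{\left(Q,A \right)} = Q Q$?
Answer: $\frac{1}{25999} \approx 3.8463 \cdot 10^{-5}$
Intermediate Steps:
$C{\left(Q,A \right)} = Q^{2}$
$\frac{1}{-9722 + C{\left(189,127 \right)}} = \frac{1}{-9722 + 189^{2}} = \frac{1}{-9722 + 35721} = \frac{1}{25999}$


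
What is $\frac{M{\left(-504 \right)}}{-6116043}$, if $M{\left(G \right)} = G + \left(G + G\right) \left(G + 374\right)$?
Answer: $- \frac{43512}{2038681} \approx -0.021343$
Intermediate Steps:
$M{\left(G \right)} = G + 2 G \left(374 + G\right)$
$\frac{M{\left(-504 \right)}}{-6116043} = \frac{\left(-504\right) \left(749 + 2 \left(-504\right)\right)}{-6116043} = - 504 \left(749 - 1008\right) \left(- \frac{1}{6116043}\right) = \left(-504\right) \left(-259\right) \left(- \frac{1}{6116043}\right) = 130536 \left(- \frac{1}{6116043}\right) = - \frac{43512}{2038681}$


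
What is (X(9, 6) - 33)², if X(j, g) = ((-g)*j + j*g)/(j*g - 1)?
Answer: 1089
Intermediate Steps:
X(j, g) = 0 (X(j, g) = (-g*j + g*j)/(g*j - 1) = 0/(-1 + g*j) = 0)
(X(9, 6) - 33)² = (0 - 33)² = (-33)² = 1089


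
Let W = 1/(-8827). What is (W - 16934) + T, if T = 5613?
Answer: -99930468/8827 ≈ -11321.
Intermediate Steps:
W = -1/8827 ≈ -0.00011329
(W - 16934) + T = (-1/8827 - 16934) + 5613 = -149476419/8827 + 5613 = -99930468/8827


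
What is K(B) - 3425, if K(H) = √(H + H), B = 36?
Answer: -3425 + 6*√2 ≈ -3416.5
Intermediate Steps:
K(H) = √2*√H (K(H) = √(2*H) = √2*√H)
K(B) - 3425 = √2*√36 - 3425 = √2*6 - 3425 = 6*√2 - 3425 = -3425 + 6*√2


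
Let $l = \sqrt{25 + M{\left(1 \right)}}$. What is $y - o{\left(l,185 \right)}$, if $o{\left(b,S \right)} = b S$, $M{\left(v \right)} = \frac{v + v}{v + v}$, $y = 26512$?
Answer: $26512 - 185 \sqrt{26} \approx 25569.0$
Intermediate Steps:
$M{\left(v \right)} = 1$ ($M{\left(v \right)} = \frac{2 v}{2 v} = 2 v \frac{1}{2 v} = 1$)
$l = \sqrt{26}$ ($l = \sqrt{25 + 1} = \sqrt{26} \approx 5.099$)
$o{\left(b,S \right)} = S b$
$y - o{\left(l,185 \right)} = 26512 - 185 \sqrt{26}$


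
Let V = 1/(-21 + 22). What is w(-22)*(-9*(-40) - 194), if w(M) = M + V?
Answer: -3486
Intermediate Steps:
V = 1 (V = 1/1 = 1)
w(M) = 1 + M (w(M) = M + 1 = 1 + M)
w(-22)*(-9*(-40) - 194) = (1 - 22)*(-9*(-40) - 194) = -21*(360 - 194) = -21*166 = -3486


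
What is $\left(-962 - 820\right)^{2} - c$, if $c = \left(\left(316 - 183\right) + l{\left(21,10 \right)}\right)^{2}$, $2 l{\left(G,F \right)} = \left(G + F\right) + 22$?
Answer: $\frac{12600335}{4} \approx 3.1501 \cdot 10^{6}$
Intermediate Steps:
$l{\left(G,F \right)} = 11 + \frac{F}{2} + \frac{G}{2}$ ($l{\left(G,F \right)} = \frac{\left(G + F\right) + 22}{2} = \frac{\left(F + G\right) + 22}{2} = \frac{22 + F + G}{2} = 11 + \frac{F}{2} + \frac{G}{2}$)
$c = \frac{101761}{4}$ ($c = \left(\left(316 - 183\right) + \left(11 + \frac{1}{2} \cdot 10 + \frac{1}{2} \cdot 21\right)\right)^{2} = \left(133 + \left(11 + 5 + \frac{21}{2}\right)\right)^{2} = \left(133 + \frac{53}{2}\right)^{2} = \left(\frac{319}{2}\right)^{2} = \frac{101761}{4} \approx 25440.0$)
$\left(-962 - 820\right)^{2} - c = \left(-962 - 820\right)^{2} - \frac{101761}{4} = \left(-1782\right)^{2} - \frac{101761}{4} = 3175524 - \frac{101761}{4} = \frac{12600335}{4}$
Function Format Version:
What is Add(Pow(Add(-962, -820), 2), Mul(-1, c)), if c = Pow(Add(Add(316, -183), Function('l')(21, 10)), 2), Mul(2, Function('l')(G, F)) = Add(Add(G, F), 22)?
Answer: Rational(12600335, 4) ≈ 3.1501e+6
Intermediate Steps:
Function('l')(G, F) = Add(11, Mul(Rational(1, 2), F), Mul(Rational(1, 2), G)) (Function('l')(G, F) = Mul(Rational(1, 2), Add(Add(G, F), 22)) = Mul(Rational(1, 2), Add(Add(F, G), 22)) = Mul(Rational(1, 2), Add(22, F, G)) = Add(11, Mul(Rational(1, 2), F), Mul(Rational(1, 2), G)))
c = Rational(101761, 4) (c = Pow(Add(Add(316, -183), Add(11, Mul(Rational(1, 2), 10), Mul(Rational(1, 2), 21))), 2) = Pow(Add(133, Add(11, 5, Rational(21, 2))), 2) = Pow(Add(133, Rational(53, 2)), 2) = Pow(Rational(319, 2), 2) = Rational(101761, 4) ≈ 25440.)
Add(Pow(Add(-962, -820), 2), Mul(-1, c)) = Add(Pow(Add(-962, -820), 2), Mul(-1, Rational(101761, 4))) = Add(Pow(-1782, 2), Rational(-101761, 4)) = Add(3175524, Rational(-101761, 4)) = Rational(12600335, 4)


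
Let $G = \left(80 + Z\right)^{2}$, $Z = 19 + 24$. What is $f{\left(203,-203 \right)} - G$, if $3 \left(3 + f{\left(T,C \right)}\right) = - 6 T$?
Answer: $-15538$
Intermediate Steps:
$f{\left(T,C \right)} = -3 - 2 T$ ($f{\left(T,C \right)} = -3 + \frac{\left(-6\right) T}{3} = -3 - 2 T$)
$Z = 43$
$G = 15129$ ($G = \left(80 + 43\right)^{2} = 123^{2} = 15129$)
$f{\left(203,-203 \right)} - G = \left(-3 - 406\right) - 15129 = -409 - 15129 = -15538$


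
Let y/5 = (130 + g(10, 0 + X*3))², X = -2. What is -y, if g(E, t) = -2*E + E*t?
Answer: -12500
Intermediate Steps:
y = 12500 (y = 5*(130 + 10*(-2 + (0 - 2*3)))² = 5*(130 + 10*(-2 + (0 - 6)))² = 5*(130 + 10*(-2 - 6))² = 5*(130 + 10*(-8))² = 5*(130 - 80)² = 5*50² = 5*2500 = 12500)
-y = -1*12500 = -12500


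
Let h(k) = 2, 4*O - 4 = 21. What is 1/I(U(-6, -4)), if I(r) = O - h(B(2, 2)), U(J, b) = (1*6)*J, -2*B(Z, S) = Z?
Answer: 4/17 ≈ 0.23529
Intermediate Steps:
O = 25/4 (O = 1 + (¼)*21 = 1 + 21/4 = 25/4 ≈ 6.2500)
B(Z, S) = -Z/2
U(J, b) = 6*J
I(r) = 17/4 (I(r) = 25/4 - 1*2 = 25/4 - 2 = 17/4)
1/I(U(-6, -4)) = 1/(17/4) = 4/17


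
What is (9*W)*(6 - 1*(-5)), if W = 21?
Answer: 2079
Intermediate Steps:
(9*W)*(6 - 1*(-5)) = (9*21)*(6 - 1*(-5)) = 189*(6 + 5) = 189*11 = 2079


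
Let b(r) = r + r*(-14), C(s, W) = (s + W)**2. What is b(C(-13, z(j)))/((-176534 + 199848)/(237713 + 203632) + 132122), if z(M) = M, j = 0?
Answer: -969634965/58311407404 ≈ -0.016629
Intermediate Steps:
C(s, W) = (W + s)**2
b(r) = -13*r (b(r) = r - 14*r = -13*r)
b(C(-13, z(j)))/((-176534 + 199848)/(237713 + 203632) + 132122) = (-13*(0 - 13)**2)/((-176534 + 199848)/(237713 + 203632) + 132122) = (-13*(-13)**2)/(23314/441345 + 132122) = (-13*169)/(23314*(1/441345) + 132122) = -2197/(23314/441345 + 132122) = -2197/58311407404/441345 = -2197*441345/58311407404 = -969634965/58311407404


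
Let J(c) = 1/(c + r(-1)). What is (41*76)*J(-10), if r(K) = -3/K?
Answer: -3116/7 ≈ -445.14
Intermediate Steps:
J(c) = 1/(3 + c) (J(c) = 1/(c - 3/(-1)) = 1/(c - 3*(-1)) = 1/(c + 3) = 1/(3 + c))
(41*76)*J(-10) = (41*76)/(3 - 10) = 3116/(-7) = 3116*(-⅐) = -3116/7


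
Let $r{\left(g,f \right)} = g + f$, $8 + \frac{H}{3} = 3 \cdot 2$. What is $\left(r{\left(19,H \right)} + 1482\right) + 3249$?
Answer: $4744$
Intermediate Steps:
$H = -6$ ($H = -24 + 3 \cdot 3 \cdot 2 = -24 + 3 \cdot 6 = -24 + 18 = -6$)
$r{\left(g,f \right)} = f + g$
$\left(r{\left(19,H \right)} + 1482\right) + 3249 = \left(\left(-6 + 19\right) + 1482\right) + 3249 = \left(13 + 1482\right) + 3249 = 1495 + 3249 = 4744$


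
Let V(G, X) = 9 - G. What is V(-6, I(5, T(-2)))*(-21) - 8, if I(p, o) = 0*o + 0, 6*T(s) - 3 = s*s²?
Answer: -323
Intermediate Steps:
T(s) = ½ + s³/6 (T(s) = ½ + (s*s²)/6 = ½ + s³/6)
I(p, o) = 0 (I(p, o) = 0 + 0 = 0)
V(-6, I(5, T(-2)))*(-21) - 8 = (9 - 1*(-6))*(-21) - 8 = (9 + 6)*(-21) - 8 = 15*(-21) - 8 = -315 - 8 = -323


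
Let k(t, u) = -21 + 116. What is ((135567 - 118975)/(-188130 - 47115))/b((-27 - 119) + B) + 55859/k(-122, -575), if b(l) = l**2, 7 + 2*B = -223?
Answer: 179029487193763/304477368255 ≈ 587.99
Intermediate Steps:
B = -115 (B = -7/2 + (1/2)*(-223) = -7/2 - 223/2 = -115)
k(t, u) = 95
((135567 - 118975)/(-188130 - 47115))/b((-27 - 119) + B) + 55859/k(-122, -575) = ((135567 - 118975)/(-188130 - 47115))/(((-27 - 119) - 115)**2) + 55859/95 = (16592/(-235245))/((-146 - 115)**2) + 55859*(1/95) = (16592*(-1/235245))/((-261)**2) + 55859/95 = -16592/235245/68121 + 55859/95 = -16592/235245*1/68121 + 55859/95 = -16592/16025124645 + 55859/95 = 179029487193763/304477368255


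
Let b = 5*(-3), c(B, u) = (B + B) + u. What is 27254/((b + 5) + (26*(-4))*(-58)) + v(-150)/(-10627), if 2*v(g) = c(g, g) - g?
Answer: 145265779/31997897 ≈ 4.5399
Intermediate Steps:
c(B, u) = u + 2*B (c(B, u) = 2*B + u = u + 2*B)
v(g) = g (v(g) = ((g + 2*g) - g)/2 = (3*g - g)/2 = (2*g)/2 = g)
b = -15
27254/((b + 5) + (26*(-4))*(-58)) + v(-150)/(-10627) = 27254/((-15 + 5) + (26*(-4))*(-58)) - 150/(-10627) = 27254/(-10 - 104*(-58)) - 150*(-1/10627) = 27254/(-10 + 6032) + 150/10627 = 27254/6022 + 150/10627 = 27254*(1/6022) + 150/10627 = 13627/3011 + 150/10627 = 145265779/31997897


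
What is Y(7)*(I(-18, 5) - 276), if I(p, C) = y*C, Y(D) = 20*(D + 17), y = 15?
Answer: -96480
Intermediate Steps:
Y(D) = 340 + 20*D (Y(D) = 20*(17 + D) = 340 + 20*D)
I(p, C) = 15*C
Y(7)*(I(-18, 5) - 276) = (340 + 20*7)*(15*5 - 276) = (340 + 140)*(75 - 276) = 480*(-201) = -96480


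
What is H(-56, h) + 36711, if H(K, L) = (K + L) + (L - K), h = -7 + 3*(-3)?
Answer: 36679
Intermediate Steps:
h = -16 (h = -7 - 9 = -16)
H(K, L) = 2*L
H(-56, h) + 36711 = 2*(-16) + 36711 = -32 + 36711 = 36679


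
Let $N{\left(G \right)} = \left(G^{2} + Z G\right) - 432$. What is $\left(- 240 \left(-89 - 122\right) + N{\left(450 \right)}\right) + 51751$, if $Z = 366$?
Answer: $469159$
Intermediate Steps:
$N{\left(G \right)} = -432 + G^{2} + 366 G$ ($N{\left(G \right)} = \left(G^{2} + 366 G\right) - 432 = -432 + G^{2} + 366 G$)
$\left(- 240 \left(-89 - 122\right) + N{\left(450 \right)}\right) + 51751 = \left(- 240 \left(-89 - 122\right) + \left(-432 + 450^{2} + 366 \cdot 450\right)\right) + 51751 = \left(\left(-240\right) \left(-211\right) + \left(-432 + 202500 + 164700\right)\right) + 51751 = \left(50640 + 366768\right) + 51751 = 417408 + 51751 = 469159$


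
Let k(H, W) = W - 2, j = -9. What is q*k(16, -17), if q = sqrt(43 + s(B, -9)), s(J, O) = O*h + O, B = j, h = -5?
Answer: -19*sqrt(79) ≈ -168.88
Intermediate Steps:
B = -9
s(J, O) = -4*O (s(J, O) = O*(-5) + O = -5*O + O = -4*O)
k(H, W) = -2 + W
q = sqrt(79) (q = sqrt(43 - 4*(-9)) = sqrt(43 + 36) = sqrt(79) ≈ 8.8882)
q*k(16, -17) = sqrt(79)*(-2 - 17) = sqrt(79)*(-19) = -19*sqrt(79)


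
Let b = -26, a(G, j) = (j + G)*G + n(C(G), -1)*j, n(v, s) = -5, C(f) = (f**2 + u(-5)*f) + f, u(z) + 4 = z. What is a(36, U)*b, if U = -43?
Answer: 962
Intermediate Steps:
u(z) = -4 + z
C(f) = f**2 - 8*f (C(f) = (f**2 + (-4 - 5)*f) + f = (f**2 - 9*f) + f = f**2 - 8*f)
a(G, j) = -5*j + G*(G + j) (a(G, j) = (j + G)*G - 5*j = (G + j)*G - 5*j = G*(G + j) - 5*j = -5*j + G*(G + j))
a(36, U)*b = (36**2 - 5*(-43) + 36*(-43))*(-26) = (1296 + 215 - 1548)*(-26) = -37*(-26) = 962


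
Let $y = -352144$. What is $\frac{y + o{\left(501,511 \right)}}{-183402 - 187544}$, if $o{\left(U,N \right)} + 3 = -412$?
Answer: $\frac{352559}{370946} \approx 0.95043$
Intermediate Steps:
$o{\left(U,N \right)} = -415$ ($o{\left(U,N \right)} = -3 - 412 = -415$)
$\frac{y + o{\left(501,511 \right)}}{-183402 - 187544} = \frac{-352144 - 415}{-183402 - 187544} = - \frac{352559}{-370946} = \left(-352559\right) \left(- \frac{1}{370946}\right) = \frac{352559}{370946}$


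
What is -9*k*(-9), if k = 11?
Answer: 891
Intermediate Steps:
-9*k*(-9) = -9*11*(-9) = -99*(-9) = 891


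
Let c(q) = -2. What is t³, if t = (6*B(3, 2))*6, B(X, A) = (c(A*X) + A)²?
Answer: 0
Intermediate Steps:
B(X, A) = (-2 + A)²
t = 0 (t = (6*(-2 + 2)²)*6 = (6*0²)*6 = (6*0)*6 = 0*6 = 0)
t³ = 0³ = 0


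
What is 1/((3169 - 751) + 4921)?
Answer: 1/7339 ≈ 0.00013626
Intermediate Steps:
1/((3169 - 751) + 4921) = 1/(2418 + 4921) = 1/7339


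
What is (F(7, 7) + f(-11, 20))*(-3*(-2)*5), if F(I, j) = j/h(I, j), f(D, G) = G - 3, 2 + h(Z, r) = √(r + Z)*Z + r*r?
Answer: 786600/1523 - 1470*√14/1523 ≈ 512.87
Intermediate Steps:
h(Z, r) = -2 + r² + Z*√(Z + r) (h(Z, r) = -2 + (√(r + Z)*Z + r*r) = -2 + (√(Z + r)*Z + r²) = -2 + (Z*√(Z + r) + r²) = -2 + (r² + Z*√(Z + r)) = -2 + r² + Z*√(Z + r))
f(D, G) = -3 + G
F(I, j) = j/(-2 + j² + I*√(I + j))
(F(7, 7) + f(-11, 20))*(-3*(-2)*5) = (7/(-2 + 7² + 7*√(7 + 7)) + (-3 + 20))*(-3*(-2)*5) = (7/(-2 + 49 + 7*√14) + 17)*(6*5) = (7/(47 + 7*√14) + 17)*30 = (17 + 7/(47 + 7*√14))*30 = 510 + 210/(47 + 7*√14)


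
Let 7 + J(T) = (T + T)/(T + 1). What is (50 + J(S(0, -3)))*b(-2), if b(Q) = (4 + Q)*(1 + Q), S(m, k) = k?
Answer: -92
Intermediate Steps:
b(Q) = (1 + Q)*(4 + Q)
J(T) = -7 + 2*T/(1 + T) (J(T) = -7 + (T + T)/(T + 1) = -7 + (2*T)/(1 + T) = -7 + 2*T/(1 + T))
(50 + J(S(0, -3)))*b(-2) = (50 + (-7 - 5*(-3))/(1 - 3))*(4 + (-2)² + 5*(-2)) = (50 + (-7 + 15)/(-2))*(4 + 4 - 10) = (50 - ½*8)*(-2) = (50 - 4)*(-2) = 46*(-2) = -92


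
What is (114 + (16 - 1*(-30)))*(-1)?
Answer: -160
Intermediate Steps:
(114 + (16 - 1*(-30)))*(-1) = (114 + (16 + 30))*(-1) = (114 + 46)*(-1) = 160*(-1) = -160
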